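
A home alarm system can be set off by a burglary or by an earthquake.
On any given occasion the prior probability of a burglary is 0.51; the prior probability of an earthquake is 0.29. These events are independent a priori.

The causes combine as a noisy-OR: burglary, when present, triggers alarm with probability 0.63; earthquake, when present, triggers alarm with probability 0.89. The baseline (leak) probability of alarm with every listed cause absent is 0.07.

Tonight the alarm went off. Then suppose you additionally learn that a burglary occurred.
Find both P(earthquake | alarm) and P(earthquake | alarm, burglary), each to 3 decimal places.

P(earthquake | alarm) ≈ 0.508; P(earthquake | alarm, burglary) ≈ 0.375

Under noisy-OR, P(alarm | causes) = 1 − (1−0.07)·∏(1−qᵢ) over the active causes.
Enumerate the 4 (burglary, earthquake) configurations and weight by the priors:
  P(alarm) = 0.07·0.49·0.71 + 0.8977·0.49·0.29 + 0.6559·0.51·0.71 + 0.962149·0.51·0.29
        = 0.024353 + 0.127563 + 0.237501 + 0.142302 = 0.531719
The terms with earthquake present sum to 0.269865, so
  P(earthquake | alarm) = 0.269865 / 0.531719 ≈ 0.508

With the extra evidence:
Enumerate both values of earthquake and weight by the priors:
  P(alarm | burglary) = 0.6559*0.71 + 0.962149*0.29
        = 0.465689 + 0.279023 = 0.744712
Keeping only the earthquake-present terms gives 0.279023, so
  P(earthquake | alarm, burglary) = 0.279023 / 0.744712 ≈ 0.375
This is intercausal reasoning (explaining away): once burglary accounts for the alarm, earthquake becomes less likely.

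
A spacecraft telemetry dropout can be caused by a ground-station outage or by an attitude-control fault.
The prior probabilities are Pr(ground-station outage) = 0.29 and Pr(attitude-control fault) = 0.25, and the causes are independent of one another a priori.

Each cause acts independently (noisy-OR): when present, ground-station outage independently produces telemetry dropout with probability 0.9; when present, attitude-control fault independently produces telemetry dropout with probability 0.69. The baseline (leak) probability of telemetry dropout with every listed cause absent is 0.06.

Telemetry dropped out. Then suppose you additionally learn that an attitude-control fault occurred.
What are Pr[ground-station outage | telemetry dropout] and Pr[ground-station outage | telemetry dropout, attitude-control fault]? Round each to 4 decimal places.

Under noisy-OR, P(telemetry dropout | causes) = 1 − (1−0.06)·∏(1−qᵢ) over the active causes.
Enumerate the 4 (ground-station outage, attitude-control fault) configurations and weight by the priors:
  P(telemetry dropout) = 0.06×0.71×0.75 + 0.7086×0.71×0.25 + 0.906×0.29×0.75 + 0.97086×0.29×0.25
        = 0.031950 + 0.125776 + 0.197055 + 0.070387 = 0.425168
The terms with ground-station outage present sum to 0.267442, so
  P(ground-station outage | telemetry dropout) = 0.267442 / 0.425168 ≈ 0.6290

With the extra evidence:
Sum P(telemetry dropout|·) weighted by the priors over both values of ground-station outage:
  P(telemetry dropout | attitude-control fault) = 0.7086*0.71 + 0.97086*0.29
        = 0.503106 + 0.281549 = 0.784655
The terms with ground-station outage present sum to 0.281549, so
  P(ground-station outage | telemetry dropout, attitude-control fault) = 0.281549 / 0.784655 ≈ 0.3588

Pr[ground-station outage | telemetry dropout] ≈ 0.6290; Pr[ground-station outage | telemetry dropout, attitude-control fault] ≈ 0.3588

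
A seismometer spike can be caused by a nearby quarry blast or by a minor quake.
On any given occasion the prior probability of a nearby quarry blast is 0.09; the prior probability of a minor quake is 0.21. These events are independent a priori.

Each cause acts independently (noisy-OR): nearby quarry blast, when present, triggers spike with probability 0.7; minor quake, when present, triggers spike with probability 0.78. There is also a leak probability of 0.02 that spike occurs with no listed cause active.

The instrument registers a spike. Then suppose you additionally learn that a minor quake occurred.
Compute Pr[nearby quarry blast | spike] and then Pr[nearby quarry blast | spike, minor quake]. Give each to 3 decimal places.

Under noisy-OR, P(spike | causes) = 1 − (1−0.02)·∏(1−qᵢ) over the active causes.
Sum P(spike|·) weighted by the priors over the 4 (nearby quarry blast, minor quake) configurations:
  P(spike) = 0.02·0.91·0.79 + 0.7844·0.91·0.21 + 0.706·0.09·0.79 + 0.93532·0.09·0.21
        = 0.014378 + 0.149899 + 0.050197 + 0.017678 = 0.232152
The terms with nearby quarry blast present sum to 0.067875, so
  P(nearby quarry blast | spike) = 0.067875 / 0.232152 ≈ 0.292

With the extra evidence:
By total probability over both values of nearby quarry blast:
  P(spike | minor quake) = 0.7844*0.91 + 0.93532*0.09
        = 0.713804 + 0.084179 = 0.797983
Configurations with nearby quarry blast contribute 0.084179, so
  P(nearby quarry blast | spike, minor quake) = 0.084179 / 0.797983 ≈ 0.105

Pr[nearby quarry blast | spike] ≈ 0.292; Pr[nearby quarry blast | spike, minor quake] ≈ 0.105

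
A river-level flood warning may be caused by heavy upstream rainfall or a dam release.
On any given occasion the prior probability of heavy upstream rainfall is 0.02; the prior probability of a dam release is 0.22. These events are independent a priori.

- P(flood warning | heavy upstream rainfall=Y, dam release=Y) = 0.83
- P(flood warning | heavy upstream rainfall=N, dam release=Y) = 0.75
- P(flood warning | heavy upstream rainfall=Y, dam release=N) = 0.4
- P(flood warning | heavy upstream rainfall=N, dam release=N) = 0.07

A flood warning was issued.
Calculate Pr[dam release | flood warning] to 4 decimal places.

Pr[dam release | flood warning] ≈ 0.7346

Weight on dam release=true, given the evidence: 0.161700 + 0.003652 = 0.165352
The normalizing constant is 0.07·0.98·0.78 + 0.75·0.98·0.22 + 0.4·0.02·0.78 + 0.83·0.02·0.22 = 0.225100
P(dam release | flood warning) = 0.165352/0.225100 ≈ 0.7346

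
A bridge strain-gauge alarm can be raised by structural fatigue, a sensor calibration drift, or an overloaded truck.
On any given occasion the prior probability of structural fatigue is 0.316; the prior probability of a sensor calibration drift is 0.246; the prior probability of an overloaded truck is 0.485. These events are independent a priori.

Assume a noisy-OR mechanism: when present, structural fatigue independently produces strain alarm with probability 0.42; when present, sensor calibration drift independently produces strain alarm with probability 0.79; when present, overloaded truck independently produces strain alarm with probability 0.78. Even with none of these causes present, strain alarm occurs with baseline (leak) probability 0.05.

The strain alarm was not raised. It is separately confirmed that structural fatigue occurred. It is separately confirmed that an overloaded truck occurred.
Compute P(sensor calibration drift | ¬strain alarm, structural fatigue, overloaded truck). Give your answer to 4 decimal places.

P(sensor calibration drift | ¬strain alarm, structural fatigue, overloaded truck) ≈ 0.0641

Under noisy-OR, P(strain alarm | causes) = 1 − (1−0.05)·∏(1−qᵢ) over the active causes.
Numerator (weight on configurations with sensor calibration drift): 0.025456·0.246 = 0.006262
Normalizer over all consistent configurations: 0.12122·0.754 + 0.025456·0.246 = 0.097662
P(sensor calibration drift | ¬strain alarm, structural fatigue, overloaded truck) = 0.006262/0.097662 ≈ 0.0641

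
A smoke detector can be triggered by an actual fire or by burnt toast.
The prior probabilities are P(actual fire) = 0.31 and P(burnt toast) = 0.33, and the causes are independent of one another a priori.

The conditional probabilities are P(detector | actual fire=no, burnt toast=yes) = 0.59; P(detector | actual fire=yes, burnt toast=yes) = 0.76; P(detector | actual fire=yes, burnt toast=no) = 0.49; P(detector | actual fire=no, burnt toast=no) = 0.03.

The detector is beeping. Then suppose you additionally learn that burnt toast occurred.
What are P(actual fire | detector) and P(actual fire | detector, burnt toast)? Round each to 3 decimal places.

P(actual fire | detector) ≈ 0.548; P(actual fire | detector, burnt toast) ≈ 0.367

P(detector) = 0.03×0.69×0.67 + 0.59×0.69×0.33 + 0.49×0.31×0.67 + 0.76×0.31×0.33 = 0.013869 + 0.134343 + 0.101773 + 0.077748 = 0.327733
The actual fire-present share is 0.101773 + 0.077748 = 0.179521.
P(actual fire | detector) = 0.179521 / 0.327733 ≈ 0.548

Now condition on the additional information:
By total probability over both values of actual fire:
  P(detector | burnt toast) = 0.59×0.69 + 0.76×0.31
        = 0.407100 + 0.235600 = 0.642700
Configurations with actual fire contribute 0.235600, so
  P(actual fire | detector, burnt toast) = 0.235600 / 0.642700 ≈ 0.367
Conditioning on burnt toast lowers the posterior on actual fire: the classic explaining-away effect in a common-effect structure.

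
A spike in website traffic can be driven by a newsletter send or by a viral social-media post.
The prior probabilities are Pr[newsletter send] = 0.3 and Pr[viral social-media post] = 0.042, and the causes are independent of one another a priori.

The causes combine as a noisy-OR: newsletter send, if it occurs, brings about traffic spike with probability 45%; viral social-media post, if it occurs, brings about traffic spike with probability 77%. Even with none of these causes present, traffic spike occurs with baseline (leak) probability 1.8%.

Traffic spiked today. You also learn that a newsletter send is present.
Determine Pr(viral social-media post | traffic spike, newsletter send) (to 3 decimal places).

Pr(viral social-media post | traffic spike, newsletter send) ≈ 0.077

Under noisy-OR, P(traffic spike | causes) = 1 − (1−0.018)·∏(1−qᵢ) over the active causes.
P(traffic spike | newsletter send) = 0.4599*0.958 + 0.875777*0.042 = 0.440584 + 0.036783 = 0.477367
The viral social-media post-present share is 0.875777*0.042 = 0.036783.
Hence the posterior is 0.036783/0.477367 ≈ 0.077.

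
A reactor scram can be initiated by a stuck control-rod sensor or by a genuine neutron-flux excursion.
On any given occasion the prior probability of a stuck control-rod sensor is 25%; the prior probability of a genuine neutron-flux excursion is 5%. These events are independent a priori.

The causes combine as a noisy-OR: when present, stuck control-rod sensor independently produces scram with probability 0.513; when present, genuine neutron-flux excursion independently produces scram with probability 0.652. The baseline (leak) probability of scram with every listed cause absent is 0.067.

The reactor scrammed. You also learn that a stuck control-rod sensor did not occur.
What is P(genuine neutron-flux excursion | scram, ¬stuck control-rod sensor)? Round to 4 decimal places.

P(genuine neutron-flux excursion | scram, ¬stuck control-rod sensor) ≈ 0.3466

Under noisy-OR, P(scram | causes) = 1 − (1−0.067)·∏(1−qᵢ) over the active causes.
For the numerator, keep only genuine neutron-flux excursion=true terms: 0.675316*0.05 = 0.033766
Normalizer over all consistent configurations: 0.067*0.95 + 0.675316*0.05 = 0.097416
Posterior = 0.033766 / 0.097416 ≈ 0.3466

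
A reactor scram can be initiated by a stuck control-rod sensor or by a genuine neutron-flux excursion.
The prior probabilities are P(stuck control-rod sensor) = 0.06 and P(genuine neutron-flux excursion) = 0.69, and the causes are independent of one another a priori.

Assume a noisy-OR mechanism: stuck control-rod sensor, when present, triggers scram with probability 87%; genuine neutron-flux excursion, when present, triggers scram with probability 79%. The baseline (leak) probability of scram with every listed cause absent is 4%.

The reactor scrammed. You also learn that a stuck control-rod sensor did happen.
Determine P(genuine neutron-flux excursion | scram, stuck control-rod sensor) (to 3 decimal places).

Under noisy-OR, P(scram | causes) = 1 − (1−0.04)·∏(1−qᵢ) over the active causes.
By total probability over both values of genuine neutron-flux excursion:
  P(scram | stuck control-rod sensor) = 0.8752*0.31 + 0.973792*0.69
        = 0.271312 + 0.671916 = 0.943228
Configurations with genuine neutron-flux excursion contribute 0.671916, so
  P(genuine neutron-flux excursion | scram, stuck control-rod sensor) = 0.671916 / 0.943228 ≈ 0.712

P(genuine neutron-flux excursion | scram, stuck control-rod sensor) ≈ 0.712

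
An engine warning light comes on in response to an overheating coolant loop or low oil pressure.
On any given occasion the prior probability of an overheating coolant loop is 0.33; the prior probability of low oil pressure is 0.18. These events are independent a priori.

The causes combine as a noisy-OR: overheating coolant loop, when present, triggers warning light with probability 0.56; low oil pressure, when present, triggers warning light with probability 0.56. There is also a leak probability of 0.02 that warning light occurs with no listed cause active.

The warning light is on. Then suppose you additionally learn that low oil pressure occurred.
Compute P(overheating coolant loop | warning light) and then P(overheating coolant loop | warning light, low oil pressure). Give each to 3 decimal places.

Under noisy-OR, P(warning light | causes) = 1 − (1−0.02)·∏(1−qᵢ) over the active causes.
Enumerate the 4 (overheating coolant loop, low oil pressure) configurations and weight by the priors:
  P(warning light) = 0.02×0.67×0.82 + 0.5688×0.67×0.18 + 0.5688×0.33×0.82 + 0.810272×0.33×0.18
        = 0.010988 + 0.068597 + 0.153917 + 0.048130 = 0.281632
Configurations with overheating coolant loop contribute 0.202047, so
  P(overheating coolant loop | warning light) = 0.202047 / 0.281632 ≈ 0.717

With the extra evidence:
P(warning light | low oil pressure) = 0.5688·0.67 + 0.810272·0.33 = 0.381096 + 0.267390 = 0.648486
Restricting to configurations with overheating coolant loop present: 0.810272·0.33 = 0.267390.
So P(overheating coolant loop | warning light, low oil pressure) = 0.267390/0.648486 ≈ 0.412.

P(overheating coolant loop | warning light) ≈ 0.717; P(overheating coolant loop | warning light, low oil pressure) ≈ 0.412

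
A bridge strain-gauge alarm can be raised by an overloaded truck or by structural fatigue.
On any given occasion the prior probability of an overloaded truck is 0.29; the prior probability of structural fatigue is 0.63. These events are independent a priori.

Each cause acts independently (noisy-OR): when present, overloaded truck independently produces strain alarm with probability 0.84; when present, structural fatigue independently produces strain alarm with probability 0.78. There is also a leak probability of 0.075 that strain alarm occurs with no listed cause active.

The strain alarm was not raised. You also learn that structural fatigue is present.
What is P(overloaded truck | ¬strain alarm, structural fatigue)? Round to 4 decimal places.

P(overloaded truck | ¬strain alarm, structural fatigue) ≈ 0.0613

Under noisy-OR, P(strain alarm | causes) = 1 − (1−0.075)·∏(1−qᵢ) over the active causes.
For the numerator, keep only overloaded truck=true terms: 0.03256·0.29 = 0.009442
Normalizer over all consistent configurations: 0.2035·0.71 + 0.03256·0.29 = 0.153927
P(overloaded truck | ¬strain alarm, structural fatigue) = 0.009442/0.153927 ≈ 0.0613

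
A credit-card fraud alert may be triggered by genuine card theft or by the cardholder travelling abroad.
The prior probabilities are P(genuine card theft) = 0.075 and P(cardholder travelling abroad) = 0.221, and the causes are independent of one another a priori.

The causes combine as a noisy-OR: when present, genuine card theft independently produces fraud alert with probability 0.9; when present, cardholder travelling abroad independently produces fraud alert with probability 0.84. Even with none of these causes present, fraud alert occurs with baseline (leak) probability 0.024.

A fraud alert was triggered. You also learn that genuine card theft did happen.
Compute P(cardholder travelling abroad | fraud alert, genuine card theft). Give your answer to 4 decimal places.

P(cardholder travelling abroad | fraud alert, genuine card theft) ≈ 0.2363

Under noisy-OR, P(fraud alert | causes) = 1 − (1−0.024)·∏(1−qᵢ) over the active causes.
P(fraud alert | genuine card theft) = 0.9024·0.779 + 0.984384·0.221 = 0.702970 + 0.217549 = 0.920519
Restricting to configurations with cardholder travelling abroad present: 0.984384·0.221 = 0.217549.
P(cardholder travelling abroad | fraud alert, genuine card theft) = 0.217549 / 0.920519 ≈ 0.2363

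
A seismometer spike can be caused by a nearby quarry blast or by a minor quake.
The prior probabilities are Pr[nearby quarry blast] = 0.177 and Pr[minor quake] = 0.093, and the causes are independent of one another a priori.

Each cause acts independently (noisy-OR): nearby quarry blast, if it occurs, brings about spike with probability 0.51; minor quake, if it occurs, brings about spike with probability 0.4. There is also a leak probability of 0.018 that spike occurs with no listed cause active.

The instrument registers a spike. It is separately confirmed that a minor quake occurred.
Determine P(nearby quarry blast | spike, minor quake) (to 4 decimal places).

P(nearby quarry blast | spike, minor quake) ≈ 0.2713

Under noisy-OR, P(spike | causes) = 1 − (1−0.018)·∏(1−qᵢ) over the active causes.
Numerator (weight on configurations with nearby quarry blast): 0.711292·0.177 = 0.125899
Denominator P(spike | minor quake): 0.4108·0.823 + 0.711292·0.177 = 0.463987
Posterior = 0.125899 / 0.463987 ≈ 0.2713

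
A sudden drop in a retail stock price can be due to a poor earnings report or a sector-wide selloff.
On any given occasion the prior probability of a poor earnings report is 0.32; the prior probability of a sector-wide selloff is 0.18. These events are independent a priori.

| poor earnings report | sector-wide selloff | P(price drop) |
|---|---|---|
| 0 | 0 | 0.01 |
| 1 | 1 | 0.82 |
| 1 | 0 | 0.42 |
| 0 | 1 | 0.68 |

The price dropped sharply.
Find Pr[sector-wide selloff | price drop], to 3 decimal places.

Pr[sector-wide selloff | price drop] ≈ 0.530

Enumerate the 4 (poor earnings report, sector-wide selloff) configurations and weight by the priors:
  P(price drop) = 0.01*0.68*0.82 + 0.68*0.68*0.18 + 0.42*0.32*0.82 + 0.82*0.32*0.18
        = 0.005576 + 0.083232 + 0.110208 + 0.047232 = 0.246248
The terms with sector-wide selloff present sum to 0.130464, so
  P(sector-wide selloff | price drop) = 0.130464 / 0.246248 ≈ 0.530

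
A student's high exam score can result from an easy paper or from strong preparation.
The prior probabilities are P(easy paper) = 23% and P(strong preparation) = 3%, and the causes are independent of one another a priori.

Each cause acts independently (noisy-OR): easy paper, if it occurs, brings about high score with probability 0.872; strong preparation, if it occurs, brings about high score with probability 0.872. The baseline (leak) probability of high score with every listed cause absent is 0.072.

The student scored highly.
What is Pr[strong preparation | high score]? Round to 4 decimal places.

Pr[strong preparation | high score] ≈ 0.0978

Under noisy-OR, P(high score | causes) = 1 − (1−0.072)·∏(1−qᵢ) over the active causes.
Numerator (weight on configurations with strong preparation): 0.020356 + 0.006795 = 0.027151
Denominator P(high score): 0.072·0.77·0.97 + 0.881216·0.77·0.03 + 0.881216·0.23·0.97 + 0.984796·0.23·0.03 = 0.277527
Posterior = 0.027151 / 0.277527 ≈ 0.0978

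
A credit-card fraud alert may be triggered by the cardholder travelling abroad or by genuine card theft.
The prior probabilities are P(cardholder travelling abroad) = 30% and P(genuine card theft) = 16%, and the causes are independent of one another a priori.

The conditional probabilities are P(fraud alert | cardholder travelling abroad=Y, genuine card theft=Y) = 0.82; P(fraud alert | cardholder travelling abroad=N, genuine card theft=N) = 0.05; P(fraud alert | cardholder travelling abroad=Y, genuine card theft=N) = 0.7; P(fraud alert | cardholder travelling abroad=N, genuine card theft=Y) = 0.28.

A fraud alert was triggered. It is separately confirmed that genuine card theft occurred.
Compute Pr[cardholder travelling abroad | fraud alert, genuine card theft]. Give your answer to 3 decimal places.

For the numerator, keep only cardholder travelling abroad=true terms: 0.82*0.3 = 0.246000
Normalizer over all consistent configurations: 0.28*0.7 + 0.82*0.3 = 0.442000
P(cardholder travelling abroad | fraud alert, genuine card theft) = 0.246000/0.442000 ≈ 0.557

Pr[cardholder travelling abroad | fraud alert, genuine card theft] ≈ 0.557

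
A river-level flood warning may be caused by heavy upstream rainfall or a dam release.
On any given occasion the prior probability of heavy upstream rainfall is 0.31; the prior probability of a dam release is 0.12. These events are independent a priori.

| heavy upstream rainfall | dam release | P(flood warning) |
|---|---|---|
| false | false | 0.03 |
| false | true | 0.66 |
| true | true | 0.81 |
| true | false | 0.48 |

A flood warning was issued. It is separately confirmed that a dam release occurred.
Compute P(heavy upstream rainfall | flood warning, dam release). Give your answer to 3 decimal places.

P(heavy upstream rainfall | flood warning, dam release) ≈ 0.355

Numerator (weight on configurations with heavy upstream rainfall): 0.81·0.31 = 0.251100
Normalizer over all consistent configurations: 0.66·0.69 + 0.81·0.31 = 0.706500
P(heavy upstream rainfall | flood warning, dam release) = 0.251100/0.706500 ≈ 0.355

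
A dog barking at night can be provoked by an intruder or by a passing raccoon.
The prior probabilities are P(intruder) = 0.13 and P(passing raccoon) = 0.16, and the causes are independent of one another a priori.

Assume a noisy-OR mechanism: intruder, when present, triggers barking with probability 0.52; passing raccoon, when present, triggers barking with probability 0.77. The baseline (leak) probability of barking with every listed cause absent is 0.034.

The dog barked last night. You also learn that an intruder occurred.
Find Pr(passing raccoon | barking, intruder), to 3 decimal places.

Pr(passing raccoon | barking, intruder) ≈ 0.241

Under noisy-OR, P(barking | causes) = 1 − (1−0.034)·∏(1−qᵢ) over the active causes.
For the numerator, keep only passing raccoon=true terms: 0.893354*0.16 = 0.142937
The normalizing constant is 0.53632*0.84 + 0.893354*0.16 = 0.593446
Posterior = 0.142937 / 0.593446 ≈ 0.241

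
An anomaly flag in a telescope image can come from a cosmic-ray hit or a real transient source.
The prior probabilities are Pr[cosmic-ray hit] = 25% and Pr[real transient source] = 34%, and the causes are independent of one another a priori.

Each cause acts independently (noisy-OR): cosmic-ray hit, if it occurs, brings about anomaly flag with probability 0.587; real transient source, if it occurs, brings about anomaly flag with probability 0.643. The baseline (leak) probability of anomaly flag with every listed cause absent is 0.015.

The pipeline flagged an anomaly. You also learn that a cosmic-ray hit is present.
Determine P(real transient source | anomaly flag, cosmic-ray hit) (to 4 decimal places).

P(real transient source | anomaly flag, cosmic-ray hit) ≈ 0.4261

Under noisy-OR, P(anomaly flag | causes) = 1 − (1−0.015)·∏(1−qᵢ) over the active causes.
P(anomaly flag | cosmic-ray hit) = 0.593195*0.66 + 0.854771*0.34 = 0.391509 + 0.290622 = 0.682131
The real transient source-present share is 0.854771*0.34 = 0.290622.
So P(real transient source | anomaly flag, cosmic-ray hit) = 0.290622/0.682131 ≈ 0.4261.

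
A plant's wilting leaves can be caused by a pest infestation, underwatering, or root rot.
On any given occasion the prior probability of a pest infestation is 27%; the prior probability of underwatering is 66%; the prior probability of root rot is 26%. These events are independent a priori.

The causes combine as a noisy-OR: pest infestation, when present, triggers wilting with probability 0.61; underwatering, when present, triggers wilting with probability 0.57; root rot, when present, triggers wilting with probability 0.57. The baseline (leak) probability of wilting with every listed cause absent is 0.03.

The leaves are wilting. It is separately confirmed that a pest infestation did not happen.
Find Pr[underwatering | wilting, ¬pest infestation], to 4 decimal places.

Under noisy-OR, P(wilting | causes) = 1 − (1−0.03)·∏(1−qᵢ) over the active causes.
By total probability over the 4 (underwatering, root rot) configurations:
  P(wilting | ¬pest infestation) = 0.03*0.34*0.74 + 0.5829*0.34*0.26 + 0.5829*0.66*0.74 + 0.820647*0.66*0.26
        = 0.007548 + 0.051528 + 0.284688 + 0.140823 = 0.484587
Configurations with underwatering contribute 0.425511, so
  P(underwatering | wilting, ¬pest infestation) = 0.425511 / 0.484587 ≈ 0.8781

Pr[underwatering | wilting, ¬pest infestation] ≈ 0.8781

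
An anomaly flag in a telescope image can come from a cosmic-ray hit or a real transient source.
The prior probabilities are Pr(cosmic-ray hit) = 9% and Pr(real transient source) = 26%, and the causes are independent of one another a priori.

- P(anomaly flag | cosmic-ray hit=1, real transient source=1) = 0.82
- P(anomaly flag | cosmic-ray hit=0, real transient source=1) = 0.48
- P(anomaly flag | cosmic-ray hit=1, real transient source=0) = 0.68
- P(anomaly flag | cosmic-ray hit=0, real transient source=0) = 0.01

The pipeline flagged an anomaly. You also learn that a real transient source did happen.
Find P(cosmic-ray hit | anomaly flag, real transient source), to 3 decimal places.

Numerator (weight on configurations with cosmic-ray hit): 0.82·0.09 = 0.073800
Denominator P(anomaly flag | real transient source): 0.48·0.91 + 0.82·0.09 = 0.510600
P(cosmic-ray hit | anomaly flag, real transient source) = 0.073800/0.510600 ≈ 0.145

P(cosmic-ray hit | anomaly flag, real transient source) ≈ 0.145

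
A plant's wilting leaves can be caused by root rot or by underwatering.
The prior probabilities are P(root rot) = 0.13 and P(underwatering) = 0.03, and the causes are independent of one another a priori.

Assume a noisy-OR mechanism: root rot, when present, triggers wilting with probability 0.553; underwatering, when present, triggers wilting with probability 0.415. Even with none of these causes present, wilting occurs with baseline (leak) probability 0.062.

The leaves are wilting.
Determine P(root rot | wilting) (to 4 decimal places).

Under noisy-OR, P(wilting | causes) = 1 − (1−0.062)·∏(1−qᵢ) over the active causes.
Sum P(wilting|·) weighted by the priors over the 4 (root rot, underwatering) configurations:
  P(wilting) = 0.062×0.87×0.97 + 0.45127×0.87×0.03 + 0.580714×0.13×0.97 + 0.754718×0.13×0.03
        = 0.052322 + 0.011778 + 0.073228 + 0.002943 = 0.140271
Keeping only the root rot-present terms gives 0.076171, so
  P(root rot | wilting) = 0.076171 / 0.140271 ≈ 0.5430

P(root rot | wilting) ≈ 0.5430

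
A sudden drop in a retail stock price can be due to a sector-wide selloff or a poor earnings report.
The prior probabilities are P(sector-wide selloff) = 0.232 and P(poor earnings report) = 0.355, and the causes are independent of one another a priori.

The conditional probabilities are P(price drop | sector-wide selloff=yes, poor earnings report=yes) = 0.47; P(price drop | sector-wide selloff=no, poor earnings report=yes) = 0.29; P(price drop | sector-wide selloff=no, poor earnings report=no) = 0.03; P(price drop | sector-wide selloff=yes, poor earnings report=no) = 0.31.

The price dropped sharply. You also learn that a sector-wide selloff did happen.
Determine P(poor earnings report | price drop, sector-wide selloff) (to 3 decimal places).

P(price drop | sector-wide selloff) = 0.31×0.645 + 0.47×0.355 = 0.199950 + 0.166850 = 0.366800
Of this, 0.166850 comes from 0.47×0.355 (the poor earnings report=true cases).
So P(poor earnings report | price drop, sector-wide selloff) = 0.166850/0.366800 ≈ 0.455.

P(poor earnings report | price drop, sector-wide selloff) ≈ 0.455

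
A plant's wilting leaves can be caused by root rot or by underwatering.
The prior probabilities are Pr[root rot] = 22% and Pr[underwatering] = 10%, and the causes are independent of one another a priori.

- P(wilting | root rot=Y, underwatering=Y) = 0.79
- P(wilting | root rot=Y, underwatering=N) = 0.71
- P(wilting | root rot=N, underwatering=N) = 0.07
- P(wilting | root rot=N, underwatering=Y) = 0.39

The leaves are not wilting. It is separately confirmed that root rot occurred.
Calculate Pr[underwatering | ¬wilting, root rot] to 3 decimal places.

Weight on underwatering=true, given the evidence: 0.21·0.1 = 0.021000
Denominator P(¬wilting | root rot): 0.29·0.9 + 0.21·0.1 = 0.282000
P(underwatering | ¬wilting, root rot) = 0.021000/0.282000 ≈ 0.074

Pr[underwatering | ¬wilting, root rot] ≈ 0.074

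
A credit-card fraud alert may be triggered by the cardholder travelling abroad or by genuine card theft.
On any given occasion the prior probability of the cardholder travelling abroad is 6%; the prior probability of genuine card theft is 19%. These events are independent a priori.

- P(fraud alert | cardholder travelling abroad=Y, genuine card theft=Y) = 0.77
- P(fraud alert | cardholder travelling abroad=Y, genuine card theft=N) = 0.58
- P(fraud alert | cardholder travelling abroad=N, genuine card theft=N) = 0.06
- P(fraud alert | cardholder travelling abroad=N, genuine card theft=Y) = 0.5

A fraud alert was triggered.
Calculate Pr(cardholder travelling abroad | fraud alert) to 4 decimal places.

P(fraud alert) = 0.06*0.94*0.81 + 0.5*0.94*0.19 + 0.58*0.06*0.81 + 0.77*0.06*0.19 = 0.045684 + 0.089300 + 0.028188 + 0.008778 = 0.171950
Of this, 0.036966 comes from 0.028188 + 0.008778 (the cardholder travelling abroad=true cases).
P(cardholder travelling abroad | fraud alert) = 0.036966 / 0.171950 ≈ 0.2150

Pr(cardholder travelling abroad | fraud alert) ≈ 0.2150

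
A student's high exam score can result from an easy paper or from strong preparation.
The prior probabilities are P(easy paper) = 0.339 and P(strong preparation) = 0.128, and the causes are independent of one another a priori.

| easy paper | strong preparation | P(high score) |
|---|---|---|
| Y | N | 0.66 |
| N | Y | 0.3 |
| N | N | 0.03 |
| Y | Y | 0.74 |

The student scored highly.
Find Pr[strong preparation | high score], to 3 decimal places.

Pr[strong preparation | high score] ≈ 0.213

Enumerate the 4 (easy paper, strong preparation) configurations and weight by the priors:
  P(high score) = 0.03*0.661*0.872 + 0.3*0.661*0.128 + 0.66*0.339*0.872 + 0.74*0.339*0.128
        = 0.017292 + 0.025382 + 0.195101 + 0.032110 = 0.269885
Keeping only the strong preparation-present terms gives 0.057492, so
  P(strong preparation | high score) = 0.057492 / 0.269885 ≈ 0.213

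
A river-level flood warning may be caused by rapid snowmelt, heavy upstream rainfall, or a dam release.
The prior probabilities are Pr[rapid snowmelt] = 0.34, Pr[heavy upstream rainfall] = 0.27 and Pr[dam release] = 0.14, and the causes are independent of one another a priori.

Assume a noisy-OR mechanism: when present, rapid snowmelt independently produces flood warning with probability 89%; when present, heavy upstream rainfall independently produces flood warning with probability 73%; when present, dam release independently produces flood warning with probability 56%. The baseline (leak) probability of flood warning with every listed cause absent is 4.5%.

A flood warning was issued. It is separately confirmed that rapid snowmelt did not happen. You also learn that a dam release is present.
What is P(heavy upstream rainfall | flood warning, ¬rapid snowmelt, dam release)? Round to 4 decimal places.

P(heavy upstream rainfall | flood warning, ¬rapid snowmelt, dam release) ≈ 0.3612

Under noisy-OR, P(flood warning | causes) = 1 − (1−0.045)·∏(1−qᵢ) over the active causes.
Numerator (weight on configurations with heavy upstream rainfall): 0.886546*0.27 = 0.239367
The normalizing constant is 0.5798*0.73 + 0.886546*0.27 = 0.662621
Posterior = 0.239367 / 0.662621 ≈ 0.3612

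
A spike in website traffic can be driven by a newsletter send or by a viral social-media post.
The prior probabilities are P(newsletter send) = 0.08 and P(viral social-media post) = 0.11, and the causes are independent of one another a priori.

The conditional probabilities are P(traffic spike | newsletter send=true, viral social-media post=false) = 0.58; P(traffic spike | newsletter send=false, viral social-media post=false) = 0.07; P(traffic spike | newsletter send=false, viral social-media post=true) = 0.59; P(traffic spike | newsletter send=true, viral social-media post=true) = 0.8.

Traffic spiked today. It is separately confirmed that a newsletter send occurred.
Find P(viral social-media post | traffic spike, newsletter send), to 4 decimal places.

P(traffic spike | newsletter send) = 0.58·0.89 + 0.8·0.11 = 0.516200 + 0.088000 = 0.604200
The viral social-media post-present share is 0.8·0.11 = 0.088000.
Hence the posterior is 0.088000/0.604200 ≈ 0.1456.

P(viral social-media post | traffic spike, newsletter send) ≈ 0.1456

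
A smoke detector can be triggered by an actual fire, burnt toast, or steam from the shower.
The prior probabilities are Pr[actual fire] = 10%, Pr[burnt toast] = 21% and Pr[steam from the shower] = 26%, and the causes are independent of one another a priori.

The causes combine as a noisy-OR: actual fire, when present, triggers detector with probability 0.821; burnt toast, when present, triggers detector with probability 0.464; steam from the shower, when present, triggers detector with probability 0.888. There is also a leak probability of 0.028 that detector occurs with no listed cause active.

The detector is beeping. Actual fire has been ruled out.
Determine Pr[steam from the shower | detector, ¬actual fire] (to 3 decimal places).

Pr[steam from the shower | detector, ¬actual fire] ≈ 0.721

Under noisy-OR, P(detector | causes) = 1 − (1−0.028)·∏(1−qᵢ) over the active causes.
Enumerate the 4 (burnt toast, steam from the shower) configurations and weight by the priors:
  P(detector | ¬actual fire) = 0.028*0.79*0.74 + 0.891136*0.79*0.26 + 0.479008*0.21*0.74 + 0.941649*0.21*0.26
        = 0.016369 + 0.183039 + 0.074438 + 0.051414 = 0.325260
Configurations with steam from the shower contribute 0.234453, so
  P(steam from the shower | detector, ¬actual fire) = 0.234453 / 0.325260 ≈ 0.721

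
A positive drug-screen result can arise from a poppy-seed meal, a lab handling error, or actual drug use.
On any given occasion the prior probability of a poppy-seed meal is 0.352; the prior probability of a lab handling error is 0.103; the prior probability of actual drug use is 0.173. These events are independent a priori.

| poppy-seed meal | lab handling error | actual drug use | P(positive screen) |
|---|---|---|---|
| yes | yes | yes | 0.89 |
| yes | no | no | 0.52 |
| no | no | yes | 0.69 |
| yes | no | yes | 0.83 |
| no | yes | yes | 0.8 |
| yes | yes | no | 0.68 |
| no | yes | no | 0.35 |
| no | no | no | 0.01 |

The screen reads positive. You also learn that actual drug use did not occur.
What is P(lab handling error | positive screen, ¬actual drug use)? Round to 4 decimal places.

Numerator (weight on configurations with lab handling error): 0.023360 + 0.024654 = 0.048014
The normalizing constant is 0.01·0.648·0.897 + 0.35·0.648·0.103 + 0.52·0.352·0.897 + 0.68·0.352·0.103 = 0.218014
Posterior = 0.048014 / 0.218014 ≈ 0.2202

P(lab handling error | positive screen, ¬actual drug use) ≈ 0.2202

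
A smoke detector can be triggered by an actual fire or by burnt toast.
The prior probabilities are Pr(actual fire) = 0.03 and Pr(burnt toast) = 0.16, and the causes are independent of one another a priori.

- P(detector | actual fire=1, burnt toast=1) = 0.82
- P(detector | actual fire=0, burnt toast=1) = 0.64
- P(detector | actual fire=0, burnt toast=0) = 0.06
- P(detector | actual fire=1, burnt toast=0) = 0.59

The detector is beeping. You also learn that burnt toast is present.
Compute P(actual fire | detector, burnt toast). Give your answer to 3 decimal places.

P(actual fire | detector, burnt toast) ≈ 0.038

P(detector | burnt toast) = 0.64·0.97 + 0.82·0.03 = 0.620800 + 0.024600 = 0.645400
Of this, 0.024600 comes from 0.82·0.03 (the actual fire=true cases).
So P(actual fire | detector, burnt toast) = 0.024600/0.645400 ≈ 0.038.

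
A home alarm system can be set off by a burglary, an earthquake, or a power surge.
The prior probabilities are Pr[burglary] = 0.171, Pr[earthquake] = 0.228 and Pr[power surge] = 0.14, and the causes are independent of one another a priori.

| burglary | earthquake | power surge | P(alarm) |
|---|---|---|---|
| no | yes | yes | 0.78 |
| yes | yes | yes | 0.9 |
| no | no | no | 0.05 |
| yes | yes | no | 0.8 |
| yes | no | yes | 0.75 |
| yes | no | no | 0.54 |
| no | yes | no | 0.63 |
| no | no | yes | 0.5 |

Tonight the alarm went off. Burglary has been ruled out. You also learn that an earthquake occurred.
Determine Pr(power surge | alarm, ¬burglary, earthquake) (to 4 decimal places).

Numerator (weight on configurations with power surge): 0.78·0.14 = 0.109200
Normalizer over all consistent configurations: 0.63·0.86 + 0.78·0.14 = 0.651000
Posterior = 0.109200 / 0.651000 ≈ 0.1677

Pr(power surge | alarm, ¬burglary, earthquake) ≈ 0.1677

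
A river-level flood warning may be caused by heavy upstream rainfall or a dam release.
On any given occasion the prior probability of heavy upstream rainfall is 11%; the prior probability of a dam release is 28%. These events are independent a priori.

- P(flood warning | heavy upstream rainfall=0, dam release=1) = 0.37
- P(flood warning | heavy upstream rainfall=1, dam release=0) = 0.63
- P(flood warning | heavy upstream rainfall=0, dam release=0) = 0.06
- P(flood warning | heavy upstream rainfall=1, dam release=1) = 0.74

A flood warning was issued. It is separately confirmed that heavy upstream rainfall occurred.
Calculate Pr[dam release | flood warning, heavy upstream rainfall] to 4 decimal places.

Pr[dam release | flood warning, heavy upstream rainfall] ≈ 0.3136

Weight on dam release=true, given the evidence: 0.74×0.28 = 0.207200
Normalizer over all consistent configurations: 0.63×0.72 + 0.74×0.28 = 0.660800
Posterior = 0.207200 / 0.660800 ≈ 0.3136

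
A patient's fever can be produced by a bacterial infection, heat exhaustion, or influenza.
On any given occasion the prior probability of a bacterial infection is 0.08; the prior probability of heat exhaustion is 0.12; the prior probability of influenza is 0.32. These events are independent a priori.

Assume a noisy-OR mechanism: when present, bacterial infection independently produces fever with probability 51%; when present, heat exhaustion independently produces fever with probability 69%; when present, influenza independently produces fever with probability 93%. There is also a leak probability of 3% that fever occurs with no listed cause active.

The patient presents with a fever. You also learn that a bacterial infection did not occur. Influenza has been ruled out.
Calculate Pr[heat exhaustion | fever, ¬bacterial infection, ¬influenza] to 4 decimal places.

Under noisy-OR, P(fever | causes) = 1 − (1−0.03)·∏(1−qᵢ) over the active causes.
P(fever | ¬bacterial infection, ¬influenza) = 0.03·0.88 + 0.6993·0.12 = 0.026400 + 0.083916 = 0.110316
Restricting to configurations with heat exhaustion present: 0.6993·0.12 = 0.083916.
Hence the posterior is 0.083916/0.110316 ≈ 0.7607.

Pr[heat exhaustion | fever, ¬bacterial infection, ¬influenza] ≈ 0.7607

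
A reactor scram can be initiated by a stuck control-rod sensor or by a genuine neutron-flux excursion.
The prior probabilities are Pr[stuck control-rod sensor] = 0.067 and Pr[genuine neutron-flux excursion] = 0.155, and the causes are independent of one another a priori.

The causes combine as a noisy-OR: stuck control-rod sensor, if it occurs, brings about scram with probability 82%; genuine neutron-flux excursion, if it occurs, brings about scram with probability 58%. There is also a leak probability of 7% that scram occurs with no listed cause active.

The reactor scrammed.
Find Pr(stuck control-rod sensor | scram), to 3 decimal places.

Under noisy-OR, P(scram | causes) = 1 − (1−0.07)·∏(1−qᵢ) over the active causes.
By total probability over the 4 (stuck control-rod sensor, genuine neutron-flux excursion) configurations:
  P(scram) = 0.07·0.933·0.845 + 0.6094·0.933·0.155 + 0.8326·0.067·0.845 + 0.929692·0.067·0.155
        = 0.055187 + 0.088128 + 0.047138 + 0.009655 = 0.200108
The terms with stuck control-rod sensor present sum to 0.056793, so
  P(stuck control-rod sensor | scram) = 0.056793 / 0.200108 ≈ 0.284

Pr(stuck control-rod sensor | scram) ≈ 0.284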